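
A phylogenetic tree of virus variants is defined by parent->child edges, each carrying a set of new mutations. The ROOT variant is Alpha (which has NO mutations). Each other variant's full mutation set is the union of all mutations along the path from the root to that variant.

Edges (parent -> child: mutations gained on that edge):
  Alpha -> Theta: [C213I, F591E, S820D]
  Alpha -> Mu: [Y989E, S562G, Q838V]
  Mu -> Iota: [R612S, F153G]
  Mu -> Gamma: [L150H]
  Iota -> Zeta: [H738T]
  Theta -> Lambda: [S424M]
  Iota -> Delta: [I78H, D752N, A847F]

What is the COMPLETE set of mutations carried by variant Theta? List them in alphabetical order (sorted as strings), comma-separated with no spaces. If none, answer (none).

At Alpha: gained [] -> total []
At Theta: gained ['C213I', 'F591E', 'S820D'] -> total ['C213I', 'F591E', 'S820D']

Answer: C213I,F591E,S820D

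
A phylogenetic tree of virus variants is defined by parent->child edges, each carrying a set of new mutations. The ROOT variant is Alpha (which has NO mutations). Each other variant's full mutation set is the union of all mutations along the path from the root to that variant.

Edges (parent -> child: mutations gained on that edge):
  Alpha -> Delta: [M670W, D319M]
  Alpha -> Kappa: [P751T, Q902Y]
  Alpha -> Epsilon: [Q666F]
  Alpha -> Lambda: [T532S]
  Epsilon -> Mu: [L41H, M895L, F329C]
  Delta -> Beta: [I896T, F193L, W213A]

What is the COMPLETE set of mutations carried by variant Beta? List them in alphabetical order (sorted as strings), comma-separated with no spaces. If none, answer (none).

At Alpha: gained [] -> total []
At Delta: gained ['M670W', 'D319M'] -> total ['D319M', 'M670W']
At Beta: gained ['I896T', 'F193L', 'W213A'] -> total ['D319M', 'F193L', 'I896T', 'M670W', 'W213A']

Answer: D319M,F193L,I896T,M670W,W213A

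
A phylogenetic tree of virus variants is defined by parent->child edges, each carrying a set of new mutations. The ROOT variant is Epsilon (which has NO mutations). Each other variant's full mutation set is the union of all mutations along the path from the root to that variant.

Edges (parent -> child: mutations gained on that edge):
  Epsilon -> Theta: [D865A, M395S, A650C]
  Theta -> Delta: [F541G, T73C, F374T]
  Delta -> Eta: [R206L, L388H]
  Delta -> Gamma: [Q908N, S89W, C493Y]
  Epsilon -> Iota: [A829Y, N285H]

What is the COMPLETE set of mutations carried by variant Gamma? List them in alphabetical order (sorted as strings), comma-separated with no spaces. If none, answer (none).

At Epsilon: gained [] -> total []
At Theta: gained ['D865A', 'M395S', 'A650C'] -> total ['A650C', 'D865A', 'M395S']
At Delta: gained ['F541G', 'T73C', 'F374T'] -> total ['A650C', 'D865A', 'F374T', 'F541G', 'M395S', 'T73C']
At Gamma: gained ['Q908N', 'S89W', 'C493Y'] -> total ['A650C', 'C493Y', 'D865A', 'F374T', 'F541G', 'M395S', 'Q908N', 'S89W', 'T73C']

Answer: A650C,C493Y,D865A,F374T,F541G,M395S,Q908N,S89W,T73C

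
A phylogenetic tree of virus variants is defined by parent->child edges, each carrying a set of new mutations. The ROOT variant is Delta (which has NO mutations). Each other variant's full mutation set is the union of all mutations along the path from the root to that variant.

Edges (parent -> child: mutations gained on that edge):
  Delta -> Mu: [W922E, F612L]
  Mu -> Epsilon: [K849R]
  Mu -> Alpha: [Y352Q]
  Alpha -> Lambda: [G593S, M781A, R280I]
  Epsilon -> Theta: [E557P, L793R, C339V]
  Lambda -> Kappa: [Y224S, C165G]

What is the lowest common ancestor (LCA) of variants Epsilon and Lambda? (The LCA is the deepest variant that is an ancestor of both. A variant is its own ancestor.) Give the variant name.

Answer: Mu

Derivation:
Path from root to Epsilon: Delta -> Mu -> Epsilon
  ancestors of Epsilon: {Delta, Mu, Epsilon}
Path from root to Lambda: Delta -> Mu -> Alpha -> Lambda
  ancestors of Lambda: {Delta, Mu, Alpha, Lambda}
Common ancestors: {Delta, Mu}
Walk up from Lambda: Lambda (not in ancestors of Epsilon), Alpha (not in ancestors of Epsilon), Mu (in ancestors of Epsilon), Delta (in ancestors of Epsilon)
Deepest common ancestor (LCA) = Mu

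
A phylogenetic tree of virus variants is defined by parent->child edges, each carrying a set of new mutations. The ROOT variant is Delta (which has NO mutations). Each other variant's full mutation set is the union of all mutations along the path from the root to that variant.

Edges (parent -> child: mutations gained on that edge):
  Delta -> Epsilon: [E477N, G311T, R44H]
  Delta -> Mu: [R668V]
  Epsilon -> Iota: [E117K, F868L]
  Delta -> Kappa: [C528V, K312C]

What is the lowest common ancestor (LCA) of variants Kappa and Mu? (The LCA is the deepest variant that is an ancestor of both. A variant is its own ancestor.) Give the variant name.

Path from root to Kappa: Delta -> Kappa
  ancestors of Kappa: {Delta, Kappa}
Path from root to Mu: Delta -> Mu
  ancestors of Mu: {Delta, Mu}
Common ancestors: {Delta}
Walk up from Mu: Mu (not in ancestors of Kappa), Delta (in ancestors of Kappa)
Deepest common ancestor (LCA) = Delta

Answer: Delta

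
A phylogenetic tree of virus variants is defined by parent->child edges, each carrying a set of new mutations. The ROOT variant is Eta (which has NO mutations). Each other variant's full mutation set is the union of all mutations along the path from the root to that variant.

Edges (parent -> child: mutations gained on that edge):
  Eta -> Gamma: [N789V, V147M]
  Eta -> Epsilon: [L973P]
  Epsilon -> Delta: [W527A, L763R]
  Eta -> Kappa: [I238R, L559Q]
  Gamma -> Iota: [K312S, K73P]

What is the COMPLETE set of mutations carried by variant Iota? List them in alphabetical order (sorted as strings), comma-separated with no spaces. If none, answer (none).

Answer: K312S,K73P,N789V,V147M

Derivation:
At Eta: gained [] -> total []
At Gamma: gained ['N789V', 'V147M'] -> total ['N789V', 'V147M']
At Iota: gained ['K312S', 'K73P'] -> total ['K312S', 'K73P', 'N789V', 'V147M']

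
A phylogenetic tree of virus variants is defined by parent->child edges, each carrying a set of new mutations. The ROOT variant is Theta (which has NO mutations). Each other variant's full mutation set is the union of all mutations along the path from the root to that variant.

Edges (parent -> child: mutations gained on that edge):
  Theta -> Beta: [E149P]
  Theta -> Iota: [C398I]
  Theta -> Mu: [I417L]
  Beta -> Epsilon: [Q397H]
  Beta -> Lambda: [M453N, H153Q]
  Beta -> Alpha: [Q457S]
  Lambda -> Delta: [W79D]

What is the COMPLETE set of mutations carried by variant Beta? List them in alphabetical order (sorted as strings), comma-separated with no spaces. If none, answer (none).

At Theta: gained [] -> total []
At Beta: gained ['E149P'] -> total ['E149P']

Answer: E149P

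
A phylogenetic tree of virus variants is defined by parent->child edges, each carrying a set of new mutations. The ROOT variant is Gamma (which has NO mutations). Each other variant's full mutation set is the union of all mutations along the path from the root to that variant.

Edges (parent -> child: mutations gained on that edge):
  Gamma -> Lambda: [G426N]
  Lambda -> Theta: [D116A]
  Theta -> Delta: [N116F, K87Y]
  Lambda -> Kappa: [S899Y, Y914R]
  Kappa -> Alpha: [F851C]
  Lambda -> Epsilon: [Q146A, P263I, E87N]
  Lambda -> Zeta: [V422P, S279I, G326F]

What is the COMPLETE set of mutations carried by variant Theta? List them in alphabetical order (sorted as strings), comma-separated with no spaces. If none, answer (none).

Answer: D116A,G426N

Derivation:
At Gamma: gained [] -> total []
At Lambda: gained ['G426N'] -> total ['G426N']
At Theta: gained ['D116A'] -> total ['D116A', 'G426N']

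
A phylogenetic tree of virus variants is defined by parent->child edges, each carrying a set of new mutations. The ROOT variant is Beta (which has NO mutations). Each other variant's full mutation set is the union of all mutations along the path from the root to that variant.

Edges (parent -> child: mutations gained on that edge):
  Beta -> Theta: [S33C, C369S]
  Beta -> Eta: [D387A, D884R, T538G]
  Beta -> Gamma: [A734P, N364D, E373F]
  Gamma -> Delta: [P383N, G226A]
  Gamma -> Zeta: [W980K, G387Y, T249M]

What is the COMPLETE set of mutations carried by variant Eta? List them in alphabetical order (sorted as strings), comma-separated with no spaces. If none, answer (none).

Answer: D387A,D884R,T538G

Derivation:
At Beta: gained [] -> total []
At Eta: gained ['D387A', 'D884R', 'T538G'] -> total ['D387A', 'D884R', 'T538G']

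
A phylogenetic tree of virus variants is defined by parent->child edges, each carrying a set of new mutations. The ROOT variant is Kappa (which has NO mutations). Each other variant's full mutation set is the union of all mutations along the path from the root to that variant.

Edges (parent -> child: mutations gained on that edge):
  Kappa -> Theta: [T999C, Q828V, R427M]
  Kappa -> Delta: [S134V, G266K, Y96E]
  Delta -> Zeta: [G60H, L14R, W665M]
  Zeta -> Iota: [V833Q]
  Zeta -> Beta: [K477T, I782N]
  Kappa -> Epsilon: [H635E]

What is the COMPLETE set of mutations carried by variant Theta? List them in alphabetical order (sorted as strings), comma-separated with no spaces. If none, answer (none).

At Kappa: gained [] -> total []
At Theta: gained ['T999C', 'Q828V', 'R427M'] -> total ['Q828V', 'R427M', 'T999C']

Answer: Q828V,R427M,T999C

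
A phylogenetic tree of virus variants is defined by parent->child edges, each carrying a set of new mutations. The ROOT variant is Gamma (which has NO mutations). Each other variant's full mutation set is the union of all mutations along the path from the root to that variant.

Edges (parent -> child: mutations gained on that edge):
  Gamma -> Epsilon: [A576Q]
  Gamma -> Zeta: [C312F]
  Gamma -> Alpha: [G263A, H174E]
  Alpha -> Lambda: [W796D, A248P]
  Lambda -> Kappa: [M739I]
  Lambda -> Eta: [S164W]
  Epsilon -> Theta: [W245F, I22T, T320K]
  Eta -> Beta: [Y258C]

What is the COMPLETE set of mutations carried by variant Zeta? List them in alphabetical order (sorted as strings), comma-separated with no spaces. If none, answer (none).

At Gamma: gained [] -> total []
At Zeta: gained ['C312F'] -> total ['C312F']

Answer: C312F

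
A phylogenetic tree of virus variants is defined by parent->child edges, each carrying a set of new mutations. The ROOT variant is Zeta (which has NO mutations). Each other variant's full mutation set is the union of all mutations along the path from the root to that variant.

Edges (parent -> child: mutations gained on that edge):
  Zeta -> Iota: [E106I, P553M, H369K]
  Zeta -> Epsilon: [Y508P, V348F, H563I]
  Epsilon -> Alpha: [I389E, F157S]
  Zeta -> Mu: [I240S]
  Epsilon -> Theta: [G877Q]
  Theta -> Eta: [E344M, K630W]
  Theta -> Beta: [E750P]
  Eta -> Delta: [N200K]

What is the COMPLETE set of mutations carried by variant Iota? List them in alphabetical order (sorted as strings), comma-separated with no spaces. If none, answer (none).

At Zeta: gained [] -> total []
At Iota: gained ['E106I', 'P553M', 'H369K'] -> total ['E106I', 'H369K', 'P553M']

Answer: E106I,H369K,P553M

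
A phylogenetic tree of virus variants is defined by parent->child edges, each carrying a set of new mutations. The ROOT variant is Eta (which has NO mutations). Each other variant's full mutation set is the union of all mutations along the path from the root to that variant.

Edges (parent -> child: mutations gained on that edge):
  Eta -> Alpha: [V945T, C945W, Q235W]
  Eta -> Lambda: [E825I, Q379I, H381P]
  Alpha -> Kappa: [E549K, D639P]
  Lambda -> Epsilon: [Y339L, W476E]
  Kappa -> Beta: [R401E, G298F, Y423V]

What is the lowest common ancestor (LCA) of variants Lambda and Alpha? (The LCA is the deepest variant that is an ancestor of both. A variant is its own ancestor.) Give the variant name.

Path from root to Lambda: Eta -> Lambda
  ancestors of Lambda: {Eta, Lambda}
Path from root to Alpha: Eta -> Alpha
  ancestors of Alpha: {Eta, Alpha}
Common ancestors: {Eta}
Walk up from Alpha: Alpha (not in ancestors of Lambda), Eta (in ancestors of Lambda)
Deepest common ancestor (LCA) = Eta

Answer: Eta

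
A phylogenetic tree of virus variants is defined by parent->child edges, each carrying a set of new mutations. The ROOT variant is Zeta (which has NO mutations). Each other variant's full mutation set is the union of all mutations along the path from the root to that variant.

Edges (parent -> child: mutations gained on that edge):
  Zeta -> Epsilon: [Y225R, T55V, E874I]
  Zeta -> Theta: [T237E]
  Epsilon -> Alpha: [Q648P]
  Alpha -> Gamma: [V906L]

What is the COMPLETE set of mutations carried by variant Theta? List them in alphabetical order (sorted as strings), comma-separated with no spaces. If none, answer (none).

At Zeta: gained [] -> total []
At Theta: gained ['T237E'] -> total ['T237E']

Answer: T237E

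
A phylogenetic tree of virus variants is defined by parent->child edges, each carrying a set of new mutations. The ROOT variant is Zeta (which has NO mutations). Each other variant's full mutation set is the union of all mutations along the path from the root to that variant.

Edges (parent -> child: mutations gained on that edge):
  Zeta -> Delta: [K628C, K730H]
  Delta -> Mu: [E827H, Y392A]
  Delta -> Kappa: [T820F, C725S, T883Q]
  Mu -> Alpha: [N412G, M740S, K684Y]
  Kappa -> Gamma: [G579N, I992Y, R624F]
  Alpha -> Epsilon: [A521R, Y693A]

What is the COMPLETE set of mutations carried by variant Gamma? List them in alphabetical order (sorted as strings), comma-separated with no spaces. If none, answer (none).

Answer: C725S,G579N,I992Y,K628C,K730H,R624F,T820F,T883Q

Derivation:
At Zeta: gained [] -> total []
At Delta: gained ['K628C', 'K730H'] -> total ['K628C', 'K730H']
At Kappa: gained ['T820F', 'C725S', 'T883Q'] -> total ['C725S', 'K628C', 'K730H', 'T820F', 'T883Q']
At Gamma: gained ['G579N', 'I992Y', 'R624F'] -> total ['C725S', 'G579N', 'I992Y', 'K628C', 'K730H', 'R624F', 'T820F', 'T883Q']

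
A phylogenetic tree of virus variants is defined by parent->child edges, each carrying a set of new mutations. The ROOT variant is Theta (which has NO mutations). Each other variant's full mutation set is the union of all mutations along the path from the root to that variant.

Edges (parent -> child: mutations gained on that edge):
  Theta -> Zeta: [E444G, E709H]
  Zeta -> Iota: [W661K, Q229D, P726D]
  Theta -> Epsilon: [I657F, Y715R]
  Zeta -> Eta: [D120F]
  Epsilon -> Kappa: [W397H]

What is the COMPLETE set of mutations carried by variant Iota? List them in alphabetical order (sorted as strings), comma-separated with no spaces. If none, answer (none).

Answer: E444G,E709H,P726D,Q229D,W661K

Derivation:
At Theta: gained [] -> total []
At Zeta: gained ['E444G', 'E709H'] -> total ['E444G', 'E709H']
At Iota: gained ['W661K', 'Q229D', 'P726D'] -> total ['E444G', 'E709H', 'P726D', 'Q229D', 'W661K']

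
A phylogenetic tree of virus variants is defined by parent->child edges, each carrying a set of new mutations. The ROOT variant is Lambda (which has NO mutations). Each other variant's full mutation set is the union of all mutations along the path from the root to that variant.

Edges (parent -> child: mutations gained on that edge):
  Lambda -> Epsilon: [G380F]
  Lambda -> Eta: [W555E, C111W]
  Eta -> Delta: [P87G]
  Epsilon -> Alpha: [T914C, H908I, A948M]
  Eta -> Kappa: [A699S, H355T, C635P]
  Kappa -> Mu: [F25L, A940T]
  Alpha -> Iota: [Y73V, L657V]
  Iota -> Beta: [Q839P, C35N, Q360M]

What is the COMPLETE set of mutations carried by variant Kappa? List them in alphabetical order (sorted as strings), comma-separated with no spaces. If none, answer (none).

At Lambda: gained [] -> total []
At Eta: gained ['W555E', 'C111W'] -> total ['C111W', 'W555E']
At Kappa: gained ['A699S', 'H355T', 'C635P'] -> total ['A699S', 'C111W', 'C635P', 'H355T', 'W555E']

Answer: A699S,C111W,C635P,H355T,W555E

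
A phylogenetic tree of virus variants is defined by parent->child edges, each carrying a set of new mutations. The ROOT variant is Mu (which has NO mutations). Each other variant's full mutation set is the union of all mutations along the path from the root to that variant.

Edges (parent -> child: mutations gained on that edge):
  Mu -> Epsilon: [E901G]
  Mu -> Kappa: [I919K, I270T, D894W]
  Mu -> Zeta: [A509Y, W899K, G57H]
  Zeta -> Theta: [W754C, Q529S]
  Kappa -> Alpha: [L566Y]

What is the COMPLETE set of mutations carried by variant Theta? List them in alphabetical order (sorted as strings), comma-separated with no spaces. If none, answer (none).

At Mu: gained [] -> total []
At Zeta: gained ['A509Y', 'W899K', 'G57H'] -> total ['A509Y', 'G57H', 'W899K']
At Theta: gained ['W754C', 'Q529S'] -> total ['A509Y', 'G57H', 'Q529S', 'W754C', 'W899K']

Answer: A509Y,G57H,Q529S,W754C,W899K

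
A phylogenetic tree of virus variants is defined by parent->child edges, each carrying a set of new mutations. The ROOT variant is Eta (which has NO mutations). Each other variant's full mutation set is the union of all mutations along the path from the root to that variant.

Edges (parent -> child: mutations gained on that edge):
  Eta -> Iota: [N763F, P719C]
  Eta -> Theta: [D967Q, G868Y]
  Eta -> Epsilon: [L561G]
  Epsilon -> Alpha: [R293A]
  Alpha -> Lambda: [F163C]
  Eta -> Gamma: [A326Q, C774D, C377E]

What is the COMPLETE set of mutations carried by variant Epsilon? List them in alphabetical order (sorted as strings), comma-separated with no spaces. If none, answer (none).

Answer: L561G

Derivation:
At Eta: gained [] -> total []
At Epsilon: gained ['L561G'] -> total ['L561G']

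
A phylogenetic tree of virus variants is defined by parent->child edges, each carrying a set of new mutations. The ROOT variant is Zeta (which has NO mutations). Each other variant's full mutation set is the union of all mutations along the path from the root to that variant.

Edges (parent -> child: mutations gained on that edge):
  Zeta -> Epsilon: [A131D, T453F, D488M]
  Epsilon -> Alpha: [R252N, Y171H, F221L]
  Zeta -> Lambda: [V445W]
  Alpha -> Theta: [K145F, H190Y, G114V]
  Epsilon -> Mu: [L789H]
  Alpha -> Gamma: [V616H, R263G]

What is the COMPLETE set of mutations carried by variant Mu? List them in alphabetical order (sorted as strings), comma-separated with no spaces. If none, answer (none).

Answer: A131D,D488M,L789H,T453F

Derivation:
At Zeta: gained [] -> total []
At Epsilon: gained ['A131D', 'T453F', 'D488M'] -> total ['A131D', 'D488M', 'T453F']
At Mu: gained ['L789H'] -> total ['A131D', 'D488M', 'L789H', 'T453F']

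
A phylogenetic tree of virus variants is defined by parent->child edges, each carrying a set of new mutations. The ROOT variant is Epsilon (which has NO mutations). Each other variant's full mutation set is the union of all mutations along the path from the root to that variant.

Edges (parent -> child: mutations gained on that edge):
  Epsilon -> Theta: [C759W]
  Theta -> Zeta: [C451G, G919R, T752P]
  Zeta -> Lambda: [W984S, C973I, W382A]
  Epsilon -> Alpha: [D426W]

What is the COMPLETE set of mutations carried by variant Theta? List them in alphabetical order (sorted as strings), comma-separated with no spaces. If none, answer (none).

At Epsilon: gained [] -> total []
At Theta: gained ['C759W'] -> total ['C759W']

Answer: C759W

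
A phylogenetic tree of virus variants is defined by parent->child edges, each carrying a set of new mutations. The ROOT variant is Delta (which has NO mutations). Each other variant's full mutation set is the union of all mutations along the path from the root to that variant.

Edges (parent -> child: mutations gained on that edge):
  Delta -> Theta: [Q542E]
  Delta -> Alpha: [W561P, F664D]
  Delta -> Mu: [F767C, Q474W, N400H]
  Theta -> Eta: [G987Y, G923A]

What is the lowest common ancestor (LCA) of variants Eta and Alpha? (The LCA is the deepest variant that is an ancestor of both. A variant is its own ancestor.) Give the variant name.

Answer: Delta

Derivation:
Path from root to Eta: Delta -> Theta -> Eta
  ancestors of Eta: {Delta, Theta, Eta}
Path from root to Alpha: Delta -> Alpha
  ancestors of Alpha: {Delta, Alpha}
Common ancestors: {Delta}
Walk up from Alpha: Alpha (not in ancestors of Eta), Delta (in ancestors of Eta)
Deepest common ancestor (LCA) = Delta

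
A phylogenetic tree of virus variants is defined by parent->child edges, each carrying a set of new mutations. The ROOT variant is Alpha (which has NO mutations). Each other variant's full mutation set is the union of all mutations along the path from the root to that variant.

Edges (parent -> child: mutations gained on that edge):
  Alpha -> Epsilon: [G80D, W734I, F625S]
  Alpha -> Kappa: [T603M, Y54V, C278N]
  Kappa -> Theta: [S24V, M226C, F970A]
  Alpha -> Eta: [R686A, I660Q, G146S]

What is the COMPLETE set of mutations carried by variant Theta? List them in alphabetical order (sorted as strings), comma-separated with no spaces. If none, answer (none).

Answer: C278N,F970A,M226C,S24V,T603M,Y54V

Derivation:
At Alpha: gained [] -> total []
At Kappa: gained ['T603M', 'Y54V', 'C278N'] -> total ['C278N', 'T603M', 'Y54V']
At Theta: gained ['S24V', 'M226C', 'F970A'] -> total ['C278N', 'F970A', 'M226C', 'S24V', 'T603M', 'Y54V']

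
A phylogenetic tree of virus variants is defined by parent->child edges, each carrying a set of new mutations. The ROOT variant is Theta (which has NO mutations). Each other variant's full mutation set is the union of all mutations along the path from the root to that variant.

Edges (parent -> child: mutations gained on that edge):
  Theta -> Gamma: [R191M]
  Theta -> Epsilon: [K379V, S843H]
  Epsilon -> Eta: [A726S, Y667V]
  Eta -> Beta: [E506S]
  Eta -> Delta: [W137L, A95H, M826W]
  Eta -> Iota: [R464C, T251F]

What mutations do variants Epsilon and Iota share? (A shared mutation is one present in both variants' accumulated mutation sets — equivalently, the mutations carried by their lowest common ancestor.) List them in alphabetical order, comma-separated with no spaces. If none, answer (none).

Accumulating mutations along path to Epsilon:
  At Theta: gained [] -> total []
  At Epsilon: gained ['K379V', 'S843H'] -> total ['K379V', 'S843H']
Mutations(Epsilon) = ['K379V', 'S843H']
Accumulating mutations along path to Iota:
  At Theta: gained [] -> total []
  At Epsilon: gained ['K379V', 'S843H'] -> total ['K379V', 'S843H']
  At Eta: gained ['A726S', 'Y667V'] -> total ['A726S', 'K379V', 'S843H', 'Y667V']
  At Iota: gained ['R464C', 'T251F'] -> total ['A726S', 'K379V', 'R464C', 'S843H', 'T251F', 'Y667V']
Mutations(Iota) = ['A726S', 'K379V', 'R464C', 'S843H', 'T251F', 'Y667V']
Intersection: ['K379V', 'S843H'] ∩ ['A726S', 'K379V', 'R464C', 'S843H', 'T251F', 'Y667V'] = ['K379V', 'S843H']

Answer: K379V,S843H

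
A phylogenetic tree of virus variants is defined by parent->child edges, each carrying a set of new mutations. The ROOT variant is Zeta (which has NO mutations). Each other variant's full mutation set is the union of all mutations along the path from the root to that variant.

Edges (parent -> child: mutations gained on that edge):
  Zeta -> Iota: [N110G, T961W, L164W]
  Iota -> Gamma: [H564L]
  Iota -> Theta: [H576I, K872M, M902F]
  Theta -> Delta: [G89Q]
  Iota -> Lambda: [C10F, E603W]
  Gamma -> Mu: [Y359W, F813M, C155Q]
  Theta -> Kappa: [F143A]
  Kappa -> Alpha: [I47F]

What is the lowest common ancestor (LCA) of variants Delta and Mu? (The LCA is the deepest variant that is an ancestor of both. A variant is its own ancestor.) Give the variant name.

Answer: Iota

Derivation:
Path from root to Delta: Zeta -> Iota -> Theta -> Delta
  ancestors of Delta: {Zeta, Iota, Theta, Delta}
Path from root to Mu: Zeta -> Iota -> Gamma -> Mu
  ancestors of Mu: {Zeta, Iota, Gamma, Mu}
Common ancestors: {Zeta, Iota}
Walk up from Mu: Mu (not in ancestors of Delta), Gamma (not in ancestors of Delta), Iota (in ancestors of Delta), Zeta (in ancestors of Delta)
Deepest common ancestor (LCA) = Iota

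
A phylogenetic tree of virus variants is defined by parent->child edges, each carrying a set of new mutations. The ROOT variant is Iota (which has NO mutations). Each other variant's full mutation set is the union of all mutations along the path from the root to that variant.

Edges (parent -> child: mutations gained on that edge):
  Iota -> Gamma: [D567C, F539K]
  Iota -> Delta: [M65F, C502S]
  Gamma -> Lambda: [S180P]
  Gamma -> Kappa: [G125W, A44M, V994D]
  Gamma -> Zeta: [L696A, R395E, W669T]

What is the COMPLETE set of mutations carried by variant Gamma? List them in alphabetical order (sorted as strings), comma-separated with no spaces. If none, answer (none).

At Iota: gained [] -> total []
At Gamma: gained ['D567C', 'F539K'] -> total ['D567C', 'F539K']

Answer: D567C,F539K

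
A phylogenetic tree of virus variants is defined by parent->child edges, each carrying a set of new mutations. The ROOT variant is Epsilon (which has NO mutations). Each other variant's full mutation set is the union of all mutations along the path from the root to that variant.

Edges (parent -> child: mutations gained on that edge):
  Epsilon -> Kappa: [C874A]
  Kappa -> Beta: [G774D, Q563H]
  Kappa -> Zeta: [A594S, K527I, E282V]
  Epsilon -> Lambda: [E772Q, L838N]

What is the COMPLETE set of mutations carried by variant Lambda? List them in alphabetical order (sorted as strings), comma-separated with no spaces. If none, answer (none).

Answer: E772Q,L838N

Derivation:
At Epsilon: gained [] -> total []
At Lambda: gained ['E772Q', 'L838N'] -> total ['E772Q', 'L838N']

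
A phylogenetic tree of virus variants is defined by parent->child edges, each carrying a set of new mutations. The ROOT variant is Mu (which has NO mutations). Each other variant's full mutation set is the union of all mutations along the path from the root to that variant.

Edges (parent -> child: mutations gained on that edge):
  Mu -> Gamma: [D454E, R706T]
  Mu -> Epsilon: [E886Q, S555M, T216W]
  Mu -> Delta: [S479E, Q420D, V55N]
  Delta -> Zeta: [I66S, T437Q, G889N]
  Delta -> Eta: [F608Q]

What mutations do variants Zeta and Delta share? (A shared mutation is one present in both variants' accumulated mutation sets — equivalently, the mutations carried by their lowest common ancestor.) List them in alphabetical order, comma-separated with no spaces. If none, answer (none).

Answer: Q420D,S479E,V55N

Derivation:
Accumulating mutations along path to Zeta:
  At Mu: gained [] -> total []
  At Delta: gained ['S479E', 'Q420D', 'V55N'] -> total ['Q420D', 'S479E', 'V55N']
  At Zeta: gained ['I66S', 'T437Q', 'G889N'] -> total ['G889N', 'I66S', 'Q420D', 'S479E', 'T437Q', 'V55N']
Mutations(Zeta) = ['G889N', 'I66S', 'Q420D', 'S479E', 'T437Q', 'V55N']
Accumulating mutations along path to Delta:
  At Mu: gained [] -> total []
  At Delta: gained ['S479E', 'Q420D', 'V55N'] -> total ['Q420D', 'S479E', 'V55N']
Mutations(Delta) = ['Q420D', 'S479E', 'V55N']
Intersection: ['G889N', 'I66S', 'Q420D', 'S479E', 'T437Q', 'V55N'] ∩ ['Q420D', 'S479E', 'V55N'] = ['Q420D', 'S479E', 'V55N']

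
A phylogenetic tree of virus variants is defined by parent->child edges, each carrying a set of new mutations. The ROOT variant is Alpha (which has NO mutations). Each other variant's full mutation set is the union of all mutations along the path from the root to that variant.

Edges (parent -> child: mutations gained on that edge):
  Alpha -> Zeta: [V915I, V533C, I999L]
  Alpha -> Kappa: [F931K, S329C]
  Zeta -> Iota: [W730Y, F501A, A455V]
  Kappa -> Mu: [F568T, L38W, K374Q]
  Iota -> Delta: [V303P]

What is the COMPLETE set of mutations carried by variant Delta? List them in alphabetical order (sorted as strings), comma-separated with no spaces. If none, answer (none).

At Alpha: gained [] -> total []
At Zeta: gained ['V915I', 'V533C', 'I999L'] -> total ['I999L', 'V533C', 'V915I']
At Iota: gained ['W730Y', 'F501A', 'A455V'] -> total ['A455V', 'F501A', 'I999L', 'V533C', 'V915I', 'W730Y']
At Delta: gained ['V303P'] -> total ['A455V', 'F501A', 'I999L', 'V303P', 'V533C', 'V915I', 'W730Y']

Answer: A455V,F501A,I999L,V303P,V533C,V915I,W730Y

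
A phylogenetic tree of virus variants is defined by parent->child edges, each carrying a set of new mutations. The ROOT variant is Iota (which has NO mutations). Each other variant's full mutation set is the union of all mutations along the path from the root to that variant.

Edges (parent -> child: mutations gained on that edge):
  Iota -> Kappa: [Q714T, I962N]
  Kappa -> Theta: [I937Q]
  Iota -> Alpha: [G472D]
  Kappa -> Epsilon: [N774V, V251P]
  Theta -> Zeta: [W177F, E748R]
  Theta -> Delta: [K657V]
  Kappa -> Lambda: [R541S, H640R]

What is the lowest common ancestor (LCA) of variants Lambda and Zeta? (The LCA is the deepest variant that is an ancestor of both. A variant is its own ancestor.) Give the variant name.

Path from root to Lambda: Iota -> Kappa -> Lambda
  ancestors of Lambda: {Iota, Kappa, Lambda}
Path from root to Zeta: Iota -> Kappa -> Theta -> Zeta
  ancestors of Zeta: {Iota, Kappa, Theta, Zeta}
Common ancestors: {Iota, Kappa}
Walk up from Zeta: Zeta (not in ancestors of Lambda), Theta (not in ancestors of Lambda), Kappa (in ancestors of Lambda), Iota (in ancestors of Lambda)
Deepest common ancestor (LCA) = Kappa

Answer: Kappa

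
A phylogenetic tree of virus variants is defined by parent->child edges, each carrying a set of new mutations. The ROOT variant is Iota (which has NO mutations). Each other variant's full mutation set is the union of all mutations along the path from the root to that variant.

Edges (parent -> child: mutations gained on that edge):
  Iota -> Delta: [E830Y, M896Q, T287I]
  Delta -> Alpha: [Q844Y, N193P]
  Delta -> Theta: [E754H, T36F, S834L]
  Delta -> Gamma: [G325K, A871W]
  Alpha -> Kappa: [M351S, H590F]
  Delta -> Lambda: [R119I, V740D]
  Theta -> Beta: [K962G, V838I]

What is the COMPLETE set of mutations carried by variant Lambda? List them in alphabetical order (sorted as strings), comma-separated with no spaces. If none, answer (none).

Answer: E830Y,M896Q,R119I,T287I,V740D

Derivation:
At Iota: gained [] -> total []
At Delta: gained ['E830Y', 'M896Q', 'T287I'] -> total ['E830Y', 'M896Q', 'T287I']
At Lambda: gained ['R119I', 'V740D'] -> total ['E830Y', 'M896Q', 'R119I', 'T287I', 'V740D']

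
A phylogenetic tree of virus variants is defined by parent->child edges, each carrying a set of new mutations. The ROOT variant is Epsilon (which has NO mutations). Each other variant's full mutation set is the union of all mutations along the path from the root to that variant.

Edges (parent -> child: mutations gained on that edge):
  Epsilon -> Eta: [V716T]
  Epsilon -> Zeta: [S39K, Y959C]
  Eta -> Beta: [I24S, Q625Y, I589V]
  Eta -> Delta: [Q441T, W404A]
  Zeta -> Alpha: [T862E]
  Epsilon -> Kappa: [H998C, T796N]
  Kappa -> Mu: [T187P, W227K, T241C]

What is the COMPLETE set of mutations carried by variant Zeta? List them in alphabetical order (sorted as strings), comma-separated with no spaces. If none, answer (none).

Answer: S39K,Y959C

Derivation:
At Epsilon: gained [] -> total []
At Zeta: gained ['S39K', 'Y959C'] -> total ['S39K', 'Y959C']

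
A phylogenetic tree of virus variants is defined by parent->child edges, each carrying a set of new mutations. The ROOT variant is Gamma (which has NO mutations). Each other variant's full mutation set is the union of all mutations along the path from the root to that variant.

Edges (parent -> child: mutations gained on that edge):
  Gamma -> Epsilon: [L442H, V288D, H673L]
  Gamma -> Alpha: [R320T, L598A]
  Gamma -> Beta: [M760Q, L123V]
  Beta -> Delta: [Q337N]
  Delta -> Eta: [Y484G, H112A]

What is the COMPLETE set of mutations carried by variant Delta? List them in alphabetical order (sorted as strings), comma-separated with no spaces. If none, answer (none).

Answer: L123V,M760Q,Q337N

Derivation:
At Gamma: gained [] -> total []
At Beta: gained ['M760Q', 'L123V'] -> total ['L123V', 'M760Q']
At Delta: gained ['Q337N'] -> total ['L123V', 'M760Q', 'Q337N']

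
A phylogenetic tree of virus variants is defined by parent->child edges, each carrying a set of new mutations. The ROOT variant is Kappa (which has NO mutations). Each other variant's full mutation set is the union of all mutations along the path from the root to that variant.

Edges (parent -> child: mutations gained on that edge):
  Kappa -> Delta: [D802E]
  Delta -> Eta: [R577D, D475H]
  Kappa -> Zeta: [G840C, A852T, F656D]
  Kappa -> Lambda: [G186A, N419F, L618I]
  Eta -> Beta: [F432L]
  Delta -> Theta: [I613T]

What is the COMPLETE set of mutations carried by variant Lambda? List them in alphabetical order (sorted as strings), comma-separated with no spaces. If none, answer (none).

At Kappa: gained [] -> total []
At Lambda: gained ['G186A', 'N419F', 'L618I'] -> total ['G186A', 'L618I', 'N419F']

Answer: G186A,L618I,N419F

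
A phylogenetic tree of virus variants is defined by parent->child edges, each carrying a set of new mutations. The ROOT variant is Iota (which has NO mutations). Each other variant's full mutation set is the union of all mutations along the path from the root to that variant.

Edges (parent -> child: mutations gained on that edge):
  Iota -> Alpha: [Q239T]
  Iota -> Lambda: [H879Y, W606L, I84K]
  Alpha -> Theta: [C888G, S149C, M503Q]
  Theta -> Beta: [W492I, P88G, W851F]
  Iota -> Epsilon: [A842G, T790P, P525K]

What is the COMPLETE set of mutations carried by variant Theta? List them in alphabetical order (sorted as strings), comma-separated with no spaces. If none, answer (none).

At Iota: gained [] -> total []
At Alpha: gained ['Q239T'] -> total ['Q239T']
At Theta: gained ['C888G', 'S149C', 'M503Q'] -> total ['C888G', 'M503Q', 'Q239T', 'S149C']

Answer: C888G,M503Q,Q239T,S149C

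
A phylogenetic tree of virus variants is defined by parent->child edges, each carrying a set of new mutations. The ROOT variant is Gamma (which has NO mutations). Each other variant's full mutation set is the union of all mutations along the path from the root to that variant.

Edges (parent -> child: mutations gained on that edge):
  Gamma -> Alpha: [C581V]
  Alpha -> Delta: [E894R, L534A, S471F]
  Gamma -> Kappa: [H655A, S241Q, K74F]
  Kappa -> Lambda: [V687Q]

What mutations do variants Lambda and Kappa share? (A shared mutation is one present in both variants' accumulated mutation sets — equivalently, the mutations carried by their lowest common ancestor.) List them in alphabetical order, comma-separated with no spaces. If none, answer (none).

Answer: H655A,K74F,S241Q

Derivation:
Accumulating mutations along path to Lambda:
  At Gamma: gained [] -> total []
  At Kappa: gained ['H655A', 'S241Q', 'K74F'] -> total ['H655A', 'K74F', 'S241Q']
  At Lambda: gained ['V687Q'] -> total ['H655A', 'K74F', 'S241Q', 'V687Q']
Mutations(Lambda) = ['H655A', 'K74F', 'S241Q', 'V687Q']
Accumulating mutations along path to Kappa:
  At Gamma: gained [] -> total []
  At Kappa: gained ['H655A', 'S241Q', 'K74F'] -> total ['H655A', 'K74F', 'S241Q']
Mutations(Kappa) = ['H655A', 'K74F', 'S241Q']
Intersection: ['H655A', 'K74F', 'S241Q', 'V687Q'] ∩ ['H655A', 'K74F', 'S241Q'] = ['H655A', 'K74F', 'S241Q']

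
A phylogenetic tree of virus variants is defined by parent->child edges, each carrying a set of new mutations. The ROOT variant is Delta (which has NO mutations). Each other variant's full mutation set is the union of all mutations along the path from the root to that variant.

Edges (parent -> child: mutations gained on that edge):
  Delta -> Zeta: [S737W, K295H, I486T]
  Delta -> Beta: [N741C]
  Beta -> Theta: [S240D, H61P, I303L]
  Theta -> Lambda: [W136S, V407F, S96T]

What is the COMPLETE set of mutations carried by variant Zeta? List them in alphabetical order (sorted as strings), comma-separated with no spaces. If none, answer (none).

Answer: I486T,K295H,S737W

Derivation:
At Delta: gained [] -> total []
At Zeta: gained ['S737W', 'K295H', 'I486T'] -> total ['I486T', 'K295H', 'S737W']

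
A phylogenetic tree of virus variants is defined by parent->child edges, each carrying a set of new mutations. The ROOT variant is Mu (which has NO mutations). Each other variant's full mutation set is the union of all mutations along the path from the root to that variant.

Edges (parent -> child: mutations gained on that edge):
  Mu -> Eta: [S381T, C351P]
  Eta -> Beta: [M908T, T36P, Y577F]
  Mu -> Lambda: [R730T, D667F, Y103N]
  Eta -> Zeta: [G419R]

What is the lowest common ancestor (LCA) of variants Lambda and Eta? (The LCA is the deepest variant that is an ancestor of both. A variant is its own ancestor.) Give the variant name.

Path from root to Lambda: Mu -> Lambda
  ancestors of Lambda: {Mu, Lambda}
Path from root to Eta: Mu -> Eta
  ancestors of Eta: {Mu, Eta}
Common ancestors: {Mu}
Walk up from Eta: Eta (not in ancestors of Lambda), Mu (in ancestors of Lambda)
Deepest common ancestor (LCA) = Mu

Answer: Mu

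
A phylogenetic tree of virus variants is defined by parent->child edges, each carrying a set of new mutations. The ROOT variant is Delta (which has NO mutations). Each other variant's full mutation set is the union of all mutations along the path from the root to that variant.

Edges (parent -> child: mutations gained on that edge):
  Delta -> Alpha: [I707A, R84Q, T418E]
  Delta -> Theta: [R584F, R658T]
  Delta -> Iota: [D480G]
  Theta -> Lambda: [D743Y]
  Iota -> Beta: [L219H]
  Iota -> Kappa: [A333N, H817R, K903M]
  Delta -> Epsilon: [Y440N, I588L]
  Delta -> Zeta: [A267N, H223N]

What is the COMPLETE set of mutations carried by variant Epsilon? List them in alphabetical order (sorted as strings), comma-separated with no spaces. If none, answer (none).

Answer: I588L,Y440N

Derivation:
At Delta: gained [] -> total []
At Epsilon: gained ['Y440N', 'I588L'] -> total ['I588L', 'Y440N']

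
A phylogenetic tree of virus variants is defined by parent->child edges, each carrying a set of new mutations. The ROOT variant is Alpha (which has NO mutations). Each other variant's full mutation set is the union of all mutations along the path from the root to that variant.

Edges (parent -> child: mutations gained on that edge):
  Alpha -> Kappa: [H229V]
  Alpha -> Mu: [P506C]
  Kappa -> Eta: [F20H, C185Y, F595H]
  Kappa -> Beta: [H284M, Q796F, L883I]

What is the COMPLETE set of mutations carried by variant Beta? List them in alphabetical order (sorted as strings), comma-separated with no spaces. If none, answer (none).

Answer: H229V,H284M,L883I,Q796F

Derivation:
At Alpha: gained [] -> total []
At Kappa: gained ['H229V'] -> total ['H229V']
At Beta: gained ['H284M', 'Q796F', 'L883I'] -> total ['H229V', 'H284M', 'L883I', 'Q796F']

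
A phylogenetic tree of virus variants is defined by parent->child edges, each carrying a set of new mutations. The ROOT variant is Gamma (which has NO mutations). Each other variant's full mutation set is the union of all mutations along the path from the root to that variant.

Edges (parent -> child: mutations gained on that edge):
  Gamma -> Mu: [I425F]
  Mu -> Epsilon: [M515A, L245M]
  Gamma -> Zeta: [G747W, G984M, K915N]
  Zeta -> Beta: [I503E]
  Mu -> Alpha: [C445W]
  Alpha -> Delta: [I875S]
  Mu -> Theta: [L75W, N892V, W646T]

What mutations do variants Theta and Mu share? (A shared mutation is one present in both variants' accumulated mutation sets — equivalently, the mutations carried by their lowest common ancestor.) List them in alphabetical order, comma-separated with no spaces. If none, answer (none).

Answer: I425F

Derivation:
Accumulating mutations along path to Theta:
  At Gamma: gained [] -> total []
  At Mu: gained ['I425F'] -> total ['I425F']
  At Theta: gained ['L75W', 'N892V', 'W646T'] -> total ['I425F', 'L75W', 'N892V', 'W646T']
Mutations(Theta) = ['I425F', 'L75W', 'N892V', 'W646T']
Accumulating mutations along path to Mu:
  At Gamma: gained [] -> total []
  At Mu: gained ['I425F'] -> total ['I425F']
Mutations(Mu) = ['I425F']
Intersection: ['I425F', 'L75W', 'N892V', 'W646T'] ∩ ['I425F'] = ['I425F']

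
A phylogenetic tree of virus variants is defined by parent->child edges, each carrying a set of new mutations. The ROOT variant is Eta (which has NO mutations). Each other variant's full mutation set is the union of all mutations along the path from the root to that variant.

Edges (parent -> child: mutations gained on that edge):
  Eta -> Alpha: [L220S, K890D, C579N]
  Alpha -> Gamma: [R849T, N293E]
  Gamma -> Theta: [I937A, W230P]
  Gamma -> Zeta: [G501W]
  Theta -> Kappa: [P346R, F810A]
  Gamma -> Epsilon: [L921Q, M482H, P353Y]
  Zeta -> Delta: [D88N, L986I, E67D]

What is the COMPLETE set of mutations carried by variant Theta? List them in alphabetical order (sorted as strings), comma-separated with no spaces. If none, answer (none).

Answer: C579N,I937A,K890D,L220S,N293E,R849T,W230P

Derivation:
At Eta: gained [] -> total []
At Alpha: gained ['L220S', 'K890D', 'C579N'] -> total ['C579N', 'K890D', 'L220S']
At Gamma: gained ['R849T', 'N293E'] -> total ['C579N', 'K890D', 'L220S', 'N293E', 'R849T']
At Theta: gained ['I937A', 'W230P'] -> total ['C579N', 'I937A', 'K890D', 'L220S', 'N293E', 'R849T', 'W230P']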